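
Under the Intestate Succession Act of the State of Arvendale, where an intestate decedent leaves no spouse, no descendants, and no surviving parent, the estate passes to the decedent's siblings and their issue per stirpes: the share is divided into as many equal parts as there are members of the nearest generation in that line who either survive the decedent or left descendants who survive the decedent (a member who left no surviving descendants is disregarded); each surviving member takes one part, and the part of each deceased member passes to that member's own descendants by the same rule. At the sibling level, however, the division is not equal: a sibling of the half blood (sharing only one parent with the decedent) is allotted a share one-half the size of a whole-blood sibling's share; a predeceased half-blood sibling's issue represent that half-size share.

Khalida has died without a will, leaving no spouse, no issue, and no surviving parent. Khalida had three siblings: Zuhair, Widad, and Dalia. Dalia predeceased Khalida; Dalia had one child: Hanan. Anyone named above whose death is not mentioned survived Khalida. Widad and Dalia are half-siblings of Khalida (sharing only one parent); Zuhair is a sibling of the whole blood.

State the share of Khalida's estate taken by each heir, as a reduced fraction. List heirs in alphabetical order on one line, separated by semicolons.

Hanan 1/4; Widad 1/4; Zuhair 1/2

No spouse, descendants, or parent survives, so the estate passes to Khalida's siblings per stirpes.
Half-blood siblings count for one-half the weight of whole-blood siblings at the initial division.
Dividing 1 in proportion to weights (total weight 2): Zuhair (weight 1) → 1/2; Widad (weight 1/2) → 1/4; Dalia (weight 1/2) → 1/4.
Zuhair is living and takes 1/2.
Widad is living and takes 1/4.
Dalia predeceased; the 1/4 allotted to Dalia's branch passes to Dalia's issue by representation.
Hanan is the sole taker at this level and receives the full 1/4.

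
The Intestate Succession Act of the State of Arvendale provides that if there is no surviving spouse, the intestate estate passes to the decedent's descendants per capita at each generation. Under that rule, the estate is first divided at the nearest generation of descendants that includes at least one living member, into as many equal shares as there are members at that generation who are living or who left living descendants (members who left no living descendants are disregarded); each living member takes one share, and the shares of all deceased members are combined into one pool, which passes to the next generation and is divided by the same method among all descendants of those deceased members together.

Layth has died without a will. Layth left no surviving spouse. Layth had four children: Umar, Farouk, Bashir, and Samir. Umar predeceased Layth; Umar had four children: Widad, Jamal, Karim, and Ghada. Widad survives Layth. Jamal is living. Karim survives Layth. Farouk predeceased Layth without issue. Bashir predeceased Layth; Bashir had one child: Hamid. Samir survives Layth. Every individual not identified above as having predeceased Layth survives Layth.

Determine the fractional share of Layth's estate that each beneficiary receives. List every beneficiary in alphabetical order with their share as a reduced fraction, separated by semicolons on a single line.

Ghada 2/15; Hamid 2/15; Jamal 2/15; Karim 2/15; Samir 1/3; Widad 2/15

There is no surviving spouse, so the entire estate passes to Layth's descendants per capita at each generation.
At generation 1 (Umar, Bashir, Samir) there are 3 shares of (1)/3 = 1/3 each.
Living: Samir — each takes 1/3.
Deceased: Umar and Bashir. Their combined 2/3 is pooled and carried to generation 2.
At generation 2 (Widad, Jamal, Karim, Ghada, Hamid) there are 5 shares of (2/3)/5 = 2/15 each.
Living: Widad, Jamal, Karim, Ghada, and Hamid — each takes 2/15.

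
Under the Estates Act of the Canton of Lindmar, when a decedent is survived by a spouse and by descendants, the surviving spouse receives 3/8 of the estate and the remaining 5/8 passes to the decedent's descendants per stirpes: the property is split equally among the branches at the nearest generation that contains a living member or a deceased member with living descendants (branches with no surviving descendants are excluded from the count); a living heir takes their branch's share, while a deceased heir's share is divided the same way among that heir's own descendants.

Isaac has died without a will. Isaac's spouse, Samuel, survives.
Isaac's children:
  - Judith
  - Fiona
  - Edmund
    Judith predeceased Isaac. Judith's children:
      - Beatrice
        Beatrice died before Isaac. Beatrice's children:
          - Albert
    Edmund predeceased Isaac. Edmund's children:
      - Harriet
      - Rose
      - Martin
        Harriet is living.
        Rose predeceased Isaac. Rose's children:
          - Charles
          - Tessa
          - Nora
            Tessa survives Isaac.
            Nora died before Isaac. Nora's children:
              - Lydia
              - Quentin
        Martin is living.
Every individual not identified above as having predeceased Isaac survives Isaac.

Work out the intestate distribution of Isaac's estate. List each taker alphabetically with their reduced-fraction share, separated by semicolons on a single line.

Albert 5/24; Charles 5/216; Fiona 5/24; Harriet 5/72; Lydia 5/432; Martin 5/72; Quentin 5/432; Samuel 3/8; Tessa 5/216

Samuel, as surviving spouse, takes 3/8.
The remaining 5/8 passes to Isaac's descendants per stirpes.
The 5/8 is divided into 3 equal shares of 5/24 among Judith, Fiona, Edmund.
Judith predeceased; the 5/24 allotted to Judith's branch passes to Judith's issue by representation.
Beatrice's line is the sole branch at this level, so the full 5/24 passes to Beatrice's issue by representation.
Albert is the sole taker at this level and receives the full 5/24.
Fiona is living and takes 5/24.
Edmund predeceased; the 5/24 allotted to Edmund's branch passes to Edmund's issue by representation.
The 5/24 is divided into 3 equal shares of 5/72 among Harriet, Rose, Martin.
Harriet is living and takes 5/72.
Rose predeceased; the 5/72 allotted to Rose's branch passes to Rose's issue by representation.
The 5/72 is divided into 3 equal shares of 5/216 among Charles, Tessa, Nora.
Charles is living and takes 5/216.
Tessa is living and takes 5/216.
Nora predeceased; the 5/216 allotted to Nora's branch passes to Nora's issue by representation.
The 5/216 is divided into 2 equal shares of 5/432 among Lydia, Quentin.
Lydia is living and takes 5/432.
Quentin is living and takes 5/432.
Martin is living and takes 5/72.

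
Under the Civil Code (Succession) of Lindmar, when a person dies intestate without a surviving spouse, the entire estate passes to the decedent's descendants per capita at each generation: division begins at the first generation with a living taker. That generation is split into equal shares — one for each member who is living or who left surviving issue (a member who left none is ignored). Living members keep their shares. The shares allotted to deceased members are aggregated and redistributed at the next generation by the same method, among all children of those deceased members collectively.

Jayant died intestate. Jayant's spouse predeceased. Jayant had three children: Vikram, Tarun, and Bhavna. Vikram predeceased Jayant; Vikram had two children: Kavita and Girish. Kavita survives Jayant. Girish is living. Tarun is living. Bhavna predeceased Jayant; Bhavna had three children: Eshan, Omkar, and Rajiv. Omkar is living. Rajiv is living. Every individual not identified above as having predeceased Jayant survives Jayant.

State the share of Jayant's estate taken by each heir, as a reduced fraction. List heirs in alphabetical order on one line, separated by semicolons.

Eshan 2/15; Girish 2/15; Kavita 2/15; Omkar 2/15; Rajiv 2/15; Tarun 1/3

There is no surviving spouse, so the entire estate passes to Jayant's descendants per capita at each generation.
At generation 1 (Vikram, Tarun, Bhavna) there are 3 shares of (1)/3 = 1/3 each.
Living: Tarun — each takes 1/3.
Deceased: Vikram and Bhavna. Their combined 2/3 is pooled and carried to generation 2.
At generation 2 (Kavita, Girish, Eshan, Omkar, Rajiv) there are 5 shares of (2/3)/5 = 2/15 each.
Living: Kavita, Girish, Eshan, Omkar, and Rajiv — each takes 2/15.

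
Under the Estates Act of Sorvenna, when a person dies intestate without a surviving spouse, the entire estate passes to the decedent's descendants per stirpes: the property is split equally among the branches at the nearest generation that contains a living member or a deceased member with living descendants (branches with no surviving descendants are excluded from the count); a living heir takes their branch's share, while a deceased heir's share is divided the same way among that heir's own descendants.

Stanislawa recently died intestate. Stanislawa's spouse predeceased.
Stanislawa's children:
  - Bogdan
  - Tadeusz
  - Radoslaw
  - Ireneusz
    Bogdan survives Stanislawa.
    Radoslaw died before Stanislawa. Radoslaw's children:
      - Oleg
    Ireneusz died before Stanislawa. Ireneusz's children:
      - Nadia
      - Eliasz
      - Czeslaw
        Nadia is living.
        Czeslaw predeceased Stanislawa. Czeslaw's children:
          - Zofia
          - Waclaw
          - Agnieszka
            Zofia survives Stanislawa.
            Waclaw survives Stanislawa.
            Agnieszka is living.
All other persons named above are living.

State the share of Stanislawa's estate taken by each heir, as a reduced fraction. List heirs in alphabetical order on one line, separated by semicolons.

Agnieszka 1/36; Bogdan 1/4; Eliasz 1/12; Nadia 1/12; Oleg 1/4; Tadeusz 1/4; Waclaw 1/36; Zofia 1/36

There is no surviving spouse, so the entire estate passes to Stanislawa's descendants per stirpes.
The estate is divided into 4 equal shares of 1/4 among Bogdan, Tadeusz, Radoslaw, Ireneusz.
Bogdan is living and takes 1/4.
Tadeusz is living and takes 1/4.
Radoslaw predeceased; the 1/4 allotted to Radoslaw's branch passes to Radoslaw's issue by representation.
Oleg is the sole taker at this level and receives the full 1/4.
Ireneusz predeceased; the 1/4 allotted to Ireneusz's branch passes to Ireneusz's issue by representation.
The 1/4 is divided into 3 equal shares of 1/12 among Nadia, Eliasz, Czeslaw.
Nadia is living and takes 1/12.
Eliasz is living and takes 1/12.
Czeslaw predeceased; the 1/12 allotted to Czeslaw's branch passes to Czeslaw's issue by representation.
The 1/12 is divided into 3 equal shares of 1/36 among Zofia, Waclaw, Agnieszka.
Zofia is living and takes 1/36.
Waclaw is living and takes 1/36.
Agnieszka is living and takes 1/36.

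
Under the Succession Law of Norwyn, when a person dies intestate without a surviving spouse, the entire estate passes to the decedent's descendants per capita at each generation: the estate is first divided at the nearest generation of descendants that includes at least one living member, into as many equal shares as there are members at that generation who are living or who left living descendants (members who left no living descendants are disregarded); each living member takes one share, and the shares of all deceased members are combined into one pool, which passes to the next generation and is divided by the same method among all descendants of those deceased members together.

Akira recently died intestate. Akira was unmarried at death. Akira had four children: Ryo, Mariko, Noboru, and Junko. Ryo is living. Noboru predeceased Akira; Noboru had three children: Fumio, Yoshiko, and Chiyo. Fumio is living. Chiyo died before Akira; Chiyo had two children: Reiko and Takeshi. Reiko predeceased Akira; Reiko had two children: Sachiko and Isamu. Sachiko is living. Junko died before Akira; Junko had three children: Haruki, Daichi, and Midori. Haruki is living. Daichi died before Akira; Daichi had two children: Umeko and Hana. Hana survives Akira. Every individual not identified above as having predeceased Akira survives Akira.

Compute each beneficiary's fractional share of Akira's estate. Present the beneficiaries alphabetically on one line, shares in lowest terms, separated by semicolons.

There is no surviving spouse, so the entire estate passes to Akira's descendants per capita at each generation.
At generation 1 (Ryo, Mariko, Noboru, Junko) there are 4 shares of (1)/4 = 1/4 each.
Living: Ryo and Mariko — each takes 1/4.
Deceased: Noboru and Junko. Their combined 1/2 is pooled and carried to generation 2.
At generation 2 (Fumio, Yoshiko, Chiyo, Haruki, Daichi, Midori) there are 6 shares of (1/2)/6 = 1/12 each.
Living: Fumio, Yoshiko, Haruki, and Midori — each takes 1/12.
Deceased: Chiyo and Daichi. Their combined 1/6 is pooled and carried to generation 3.
At generation 3 (Reiko, Takeshi, Umeko, Hana) there are 4 shares of (1/6)/4 = 1/24 each.
Living: Takeshi, Umeko, and Hana — each takes 1/24.
Deceased: Reiko. That 1/24 share is carried to generation 4.
At generation 4 (Sachiko, Isamu) there are 2 shares of (1/24)/2 = 1/48 each.
Living: Sachiko and Isamu — each takes 1/48.

Fumio 1/12; Hana 1/24; Haruki 1/12; Isamu 1/48; Mariko 1/4; Midori 1/12; Ryo 1/4; Sachiko 1/48; Takeshi 1/24; Umeko 1/24; Yoshiko 1/12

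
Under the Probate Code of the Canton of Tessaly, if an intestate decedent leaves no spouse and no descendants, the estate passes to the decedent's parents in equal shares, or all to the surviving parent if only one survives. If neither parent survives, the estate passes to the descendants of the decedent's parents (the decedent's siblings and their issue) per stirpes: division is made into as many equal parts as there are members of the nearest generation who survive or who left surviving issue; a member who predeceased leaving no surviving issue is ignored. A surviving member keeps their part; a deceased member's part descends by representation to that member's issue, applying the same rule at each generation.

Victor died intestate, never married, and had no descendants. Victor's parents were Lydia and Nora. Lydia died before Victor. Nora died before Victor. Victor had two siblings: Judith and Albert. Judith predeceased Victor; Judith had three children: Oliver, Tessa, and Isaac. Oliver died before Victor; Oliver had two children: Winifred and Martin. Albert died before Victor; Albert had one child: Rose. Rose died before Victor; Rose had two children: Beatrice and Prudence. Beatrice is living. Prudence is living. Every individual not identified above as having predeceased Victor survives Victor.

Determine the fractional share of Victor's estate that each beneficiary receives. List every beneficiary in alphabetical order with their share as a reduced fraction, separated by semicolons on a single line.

Beatrice 1/4; Isaac 1/6; Martin 1/12; Prudence 1/4; Tessa 1/6; Winifred 1/12

Neither parent survives and there are no descendants, so the estate passes to Victor's siblings and their issue per stirpes.
The estate is divided into 2 equal shares of 1/2 among Judith, Albert.
Judith predeceased; the 1/2 allotted to Judith's branch passes to Judith's issue by representation.
The 1/2 is divided into 3 equal shares of 1/6 among Oliver, Tessa, Isaac.
Oliver predeceased; the 1/6 allotted to Oliver's branch passes to Oliver's issue by representation.
The 1/6 is divided into 2 equal shares of 1/12 among Winifred, Martin.
Winifred is living and takes 1/12.
Martin is living and takes 1/12.
Tessa is living and takes 1/6.
Isaac is living and takes 1/6.
Albert predeceased; the 1/2 allotted to Albert's branch passes to Albert's issue by representation.
Rose's line is the sole branch at this level, so the full 1/2 passes to Rose's issue by representation.
The 1/2 is divided into 2 equal shares of 1/4 among Beatrice, Prudence.
Beatrice is living and takes 1/4.
Prudence is living and takes 1/4.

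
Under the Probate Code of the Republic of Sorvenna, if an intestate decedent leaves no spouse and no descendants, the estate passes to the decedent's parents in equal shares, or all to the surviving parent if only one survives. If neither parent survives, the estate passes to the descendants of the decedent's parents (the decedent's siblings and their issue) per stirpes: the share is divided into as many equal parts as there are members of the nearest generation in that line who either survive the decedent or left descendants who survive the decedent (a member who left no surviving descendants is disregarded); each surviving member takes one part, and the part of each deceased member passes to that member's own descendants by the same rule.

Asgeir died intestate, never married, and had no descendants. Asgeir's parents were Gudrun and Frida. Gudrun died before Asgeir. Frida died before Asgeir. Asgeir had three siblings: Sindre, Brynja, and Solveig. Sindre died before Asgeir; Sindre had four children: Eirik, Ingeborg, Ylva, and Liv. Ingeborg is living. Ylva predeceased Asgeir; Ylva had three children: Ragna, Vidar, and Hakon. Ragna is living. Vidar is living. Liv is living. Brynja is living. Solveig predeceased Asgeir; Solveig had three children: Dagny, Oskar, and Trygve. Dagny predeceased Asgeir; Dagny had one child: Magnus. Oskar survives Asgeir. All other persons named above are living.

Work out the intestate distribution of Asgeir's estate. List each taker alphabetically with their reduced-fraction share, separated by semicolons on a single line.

Neither parent survives and there are no descendants, so the estate passes to Asgeir's siblings and their issue per stirpes.
The estate is divided into 3 equal shares of 1/3 among Sindre, Brynja, Solveig.
Sindre predeceased; the 1/3 allotted to Sindre's branch passes to Sindre's issue by representation.
The 1/3 is divided into 4 equal shares of 1/12 among Eirik, Ingeborg, Ylva, Liv.
Eirik is living and takes 1/12.
Ingeborg is living and takes 1/12.
Ylva predeceased; the 1/12 allotted to Ylva's branch passes to Ylva's issue by representation.
The 1/12 is divided into 3 equal shares of 1/36 among Ragna, Vidar, Hakon.
Ragna is living and takes 1/36.
Vidar is living and takes 1/36.
Hakon is living and takes 1/36.
Liv is living and takes 1/12.
Brynja is living and takes 1/3.
Solveig predeceased; the 1/3 allotted to Solveig's branch passes to Solveig's issue by representation.
The 1/3 is divided into 3 equal shares of 1/9 among Dagny, Oskar, Trygve.
Dagny predeceased; the 1/9 allotted to Dagny's branch passes to Dagny's issue by representation.
Magnus is the sole taker at this level and receives the full 1/9.
Oskar is living and takes 1/9.
Trygve is living and takes 1/9.

Brynja 1/3; Eirik 1/12; Hakon 1/36; Ingeborg 1/12; Liv 1/12; Magnus 1/9; Oskar 1/9; Ragna 1/36; Trygve 1/9; Vidar 1/36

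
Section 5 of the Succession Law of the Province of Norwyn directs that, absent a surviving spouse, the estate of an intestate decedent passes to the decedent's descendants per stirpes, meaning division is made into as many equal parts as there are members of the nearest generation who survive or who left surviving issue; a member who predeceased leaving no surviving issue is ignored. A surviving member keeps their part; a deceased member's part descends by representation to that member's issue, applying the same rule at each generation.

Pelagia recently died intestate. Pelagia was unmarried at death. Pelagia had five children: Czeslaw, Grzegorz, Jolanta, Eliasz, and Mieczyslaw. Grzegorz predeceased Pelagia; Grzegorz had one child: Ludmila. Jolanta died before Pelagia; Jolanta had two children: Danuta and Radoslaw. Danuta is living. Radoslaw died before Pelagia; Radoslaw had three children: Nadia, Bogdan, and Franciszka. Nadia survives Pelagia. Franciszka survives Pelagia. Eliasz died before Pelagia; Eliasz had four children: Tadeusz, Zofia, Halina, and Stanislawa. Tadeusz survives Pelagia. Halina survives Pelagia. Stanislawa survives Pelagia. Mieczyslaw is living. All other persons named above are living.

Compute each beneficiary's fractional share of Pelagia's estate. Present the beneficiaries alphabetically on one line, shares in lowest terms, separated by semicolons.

Bogdan 1/30; Czeslaw 1/5; Danuta 1/10; Franciszka 1/30; Halina 1/20; Ludmila 1/5; Mieczyslaw 1/5; Nadia 1/30; Stanislawa 1/20; Tadeusz 1/20; Zofia 1/20

There is no surviving spouse, so the entire estate passes to Pelagia's descendants per stirpes.
The estate is divided into 5 equal shares of 1/5 among Czeslaw, Grzegorz, Jolanta, Eliasz, Mieczyslaw.
Czeslaw is living and takes 1/5.
Grzegorz predeceased; the 1/5 allotted to Grzegorz's branch passes to Grzegorz's issue by representation.
Ludmila is the sole taker at this level and receives the full 1/5.
Jolanta predeceased; the 1/5 allotted to Jolanta's branch passes to Jolanta's issue by representation.
The 1/5 is divided into 2 equal shares of 1/10 among Danuta, Radoslaw.
Danuta is living and takes 1/10.
Radoslaw predeceased; the 1/10 allotted to Radoslaw's branch passes to Radoslaw's issue by representation.
The 1/10 is divided into 3 equal shares of 1/30 among Nadia, Bogdan, Franciszka.
Nadia is living and takes 1/30.
Bogdan is living and takes 1/30.
Franciszka is living and takes 1/30.
Eliasz predeceased; the 1/5 allotted to Eliasz's branch passes to Eliasz's issue by representation.
The 1/5 is divided into 4 equal shares of 1/20 among Tadeusz, Zofia, Halina, Stanislawa.
Tadeusz is living and takes 1/20.
Zofia is living and takes 1/20.
Halina is living and takes 1/20.
Stanislawa is living and takes 1/20.
Mieczyslaw is living and takes 1/5.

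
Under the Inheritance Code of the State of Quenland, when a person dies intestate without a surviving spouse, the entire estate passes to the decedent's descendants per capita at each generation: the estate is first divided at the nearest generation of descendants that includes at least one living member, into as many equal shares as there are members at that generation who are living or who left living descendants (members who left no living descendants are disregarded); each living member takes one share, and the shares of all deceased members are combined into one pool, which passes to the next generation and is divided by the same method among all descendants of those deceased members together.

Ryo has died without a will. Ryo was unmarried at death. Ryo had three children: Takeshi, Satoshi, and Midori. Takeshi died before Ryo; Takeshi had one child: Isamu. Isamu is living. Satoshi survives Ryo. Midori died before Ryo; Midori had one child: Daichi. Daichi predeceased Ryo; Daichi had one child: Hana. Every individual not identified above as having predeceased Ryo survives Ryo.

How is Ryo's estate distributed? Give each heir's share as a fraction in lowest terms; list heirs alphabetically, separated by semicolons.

Hana 1/3; Isamu 1/3; Satoshi 1/3

There is no surviving spouse, so the entire estate passes to Ryo's descendants per capita at each generation.
At generation 1 (Takeshi, Satoshi, Midori) there are 3 shares of (1)/3 = 1/3 each.
Living: Satoshi — each takes 1/3.
Deceased: Takeshi and Midori. Their combined 2/3 is pooled and carried to generation 2.
At generation 2 (Isamu, Daichi) there are 2 shares of (2/3)/2 = 1/3 each.
Living: Isamu — each takes 1/3.
Deceased: Daichi. That 1/3 share is carried to generation 3.
At generation 3 (Hana) there are 1 shares of (1/3)/1 = 1/3 each.
Living: Hana — each takes 1/3.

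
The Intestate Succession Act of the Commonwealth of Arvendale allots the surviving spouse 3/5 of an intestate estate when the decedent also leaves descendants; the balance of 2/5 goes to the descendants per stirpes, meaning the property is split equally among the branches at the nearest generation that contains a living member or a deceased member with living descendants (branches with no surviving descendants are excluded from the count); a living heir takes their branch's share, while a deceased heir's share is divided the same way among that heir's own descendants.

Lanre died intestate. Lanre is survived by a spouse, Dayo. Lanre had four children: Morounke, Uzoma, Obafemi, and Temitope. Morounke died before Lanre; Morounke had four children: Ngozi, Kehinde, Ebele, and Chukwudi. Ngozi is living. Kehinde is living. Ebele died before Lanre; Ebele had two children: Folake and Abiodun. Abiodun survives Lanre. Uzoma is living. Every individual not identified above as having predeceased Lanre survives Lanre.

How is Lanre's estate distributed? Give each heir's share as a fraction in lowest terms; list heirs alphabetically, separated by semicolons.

Abiodun 1/80; Chukwudi 1/40; Dayo 3/5; Folake 1/80; Kehinde 1/40; Ngozi 1/40; Obafemi 1/10; Temitope 1/10; Uzoma 1/10

Dayo, as surviving spouse, takes 3/5.
The remaining 2/5 passes to Lanre's descendants per stirpes.
The 2/5 is divided into 4 equal shares of 1/10 among Morounke, Uzoma, Obafemi, Temitope.
Morounke predeceased; the 1/10 allotted to Morounke's branch passes to Morounke's issue by representation.
The 1/10 is divided into 4 equal shares of 1/40 among Ngozi, Kehinde, Ebele, Chukwudi.
Ngozi is living and takes 1/40.
Kehinde is living and takes 1/40.
Ebele predeceased; the 1/40 allotted to Ebele's branch passes to Ebele's issue by representation.
The 1/40 is divided into 2 equal shares of 1/80 among Folake, Abiodun.
Folake is living and takes 1/80.
Abiodun is living and takes 1/80.
Chukwudi is living and takes 1/40.
Uzoma is living and takes 1/10.
Obafemi is living and takes 1/10.
Temitope is living and takes 1/10.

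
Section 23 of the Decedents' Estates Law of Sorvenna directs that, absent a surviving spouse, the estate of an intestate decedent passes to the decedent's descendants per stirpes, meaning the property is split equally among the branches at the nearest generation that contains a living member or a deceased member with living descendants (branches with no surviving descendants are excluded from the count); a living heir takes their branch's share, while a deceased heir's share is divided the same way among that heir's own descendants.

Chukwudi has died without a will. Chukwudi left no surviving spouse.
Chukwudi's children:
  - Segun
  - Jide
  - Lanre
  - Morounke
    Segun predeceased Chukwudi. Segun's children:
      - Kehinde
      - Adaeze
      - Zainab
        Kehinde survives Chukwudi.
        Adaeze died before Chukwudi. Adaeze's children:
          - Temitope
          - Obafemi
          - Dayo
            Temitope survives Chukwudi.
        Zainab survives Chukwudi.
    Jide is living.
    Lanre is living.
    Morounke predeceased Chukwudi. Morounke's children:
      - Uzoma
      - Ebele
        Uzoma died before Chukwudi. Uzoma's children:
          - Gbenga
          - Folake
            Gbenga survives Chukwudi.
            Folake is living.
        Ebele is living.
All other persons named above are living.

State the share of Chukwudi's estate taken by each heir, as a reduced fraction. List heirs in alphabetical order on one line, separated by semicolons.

Dayo 1/36; Ebele 1/8; Folake 1/16; Gbenga 1/16; Jide 1/4; Kehinde 1/12; Lanre 1/4; Obafemi 1/36; Temitope 1/36; Zainab 1/12

There is no surviving spouse, so the entire estate passes to Chukwudi's descendants per stirpes.
The estate is divided into 4 equal shares of 1/4 among Segun, Jide, Lanre, Morounke.
Segun predeceased; the 1/4 allotted to Segun's branch passes to Segun's issue by representation.
The 1/4 is divided into 3 equal shares of 1/12 among Kehinde, Adaeze, Zainab.
Kehinde is living and takes 1/12.
Adaeze predeceased; the 1/12 allotted to Adaeze's branch passes to Adaeze's issue by representation.
The 1/12 is divided into 3 equal shares of 1/36 among Temitope, Obafemi, Dayo.
Temitope is living and takes 1/36.
Obafemi is living and takes 1/36.
Dayo is living and takes 1/36.
Zainab is living and takes 1/12.
Jide is living and takes 1/4.
Lanre is living and takes 1/4.
Morounke predeceased; the 1/4 allotted to Morounke's branch passes to Morounke's issue by representation.
The 1/4 is divided into 2 equal shares of 1/8 among Uzoma, Ebele.
Uzoma predeceased; the 1/8 allotted to Uzoma's branch passes to Uzoma's issue by representation.
The 1/8 is divided into 2 equal shares of 1/16 among Gbenga, Folake.
Gbenga is living and takes 1/16.
Folake is living and takes 1/16.
Ebele is living and takes 1/8.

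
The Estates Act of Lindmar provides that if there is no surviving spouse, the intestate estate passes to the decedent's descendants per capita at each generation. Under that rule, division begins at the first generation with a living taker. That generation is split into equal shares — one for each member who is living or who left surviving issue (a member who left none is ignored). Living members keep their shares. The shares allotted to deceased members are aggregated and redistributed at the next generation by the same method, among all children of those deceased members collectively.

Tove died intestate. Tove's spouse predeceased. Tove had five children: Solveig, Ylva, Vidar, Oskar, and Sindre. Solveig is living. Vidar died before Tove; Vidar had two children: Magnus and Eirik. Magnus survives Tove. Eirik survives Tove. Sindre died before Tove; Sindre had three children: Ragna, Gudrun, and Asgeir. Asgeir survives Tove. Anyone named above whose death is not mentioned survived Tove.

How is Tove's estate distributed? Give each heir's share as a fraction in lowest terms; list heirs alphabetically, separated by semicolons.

There is no surviving spouse, so the entire estate passes to Tove's descendants per capita at each generation.
At generation 1 (Solveig, Ylva, Vidar, Oskar, Sindre) there are 5 shares of (1)/5 = 1/5 each.
Living: Solveig, Ylva, and Oskar — each takes 1/5.
Deceased: Vidar and Sindre. Their combined 2/5 is pooled and carried to generation 2.
At generation 2 (Magnus, Eirik, Ragna, Gudrun, Asgeir) there are 5 shares of (2/5)/5 = 2/25 each.
Living: Magnus, Eirik, Ragna, Gudrun, and Asgeir — each takes 2/25.

Asgeir 2/25; Eirik 2/25; Gudrun 2/25; Magnus 2/25; Oskar 1/5; Ragna 2/25; Solveig 1/5; Ylva 1/5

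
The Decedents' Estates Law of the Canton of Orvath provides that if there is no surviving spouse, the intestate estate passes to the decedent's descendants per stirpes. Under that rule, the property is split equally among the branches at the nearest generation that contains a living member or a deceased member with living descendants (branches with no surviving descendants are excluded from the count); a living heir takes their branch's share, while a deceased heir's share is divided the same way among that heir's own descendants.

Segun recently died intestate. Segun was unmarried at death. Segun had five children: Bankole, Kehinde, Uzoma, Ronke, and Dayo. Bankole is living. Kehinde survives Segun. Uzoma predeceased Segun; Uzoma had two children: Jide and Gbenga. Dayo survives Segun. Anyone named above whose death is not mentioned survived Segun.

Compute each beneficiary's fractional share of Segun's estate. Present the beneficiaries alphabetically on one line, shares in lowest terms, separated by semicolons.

There is no surviving spouse, so the entire estate passes to Segun's descendants per stirpes.
The estate is divided into 5 equal shares of 1/5 among Bankole, Kehinde, Uzoma, Ronke, Dayo.
Bankole is living and takes 1/5.
Kehinde is living and takes 1/5.
Uzoma predeceased; the 1/5 allotted to Uzoma's branch passes to Uzoma's issue by representation.
The 1/5 is divided into 2 equal shares of 1/10 among Jide, Gbenga.
Jide is living and takes 1/10.
Gbenga is living and takes 1/10.
Ronke is living and takes 1/5.
Dayo is living and takes 1/5.

Bankole 1/5; Dayo 1/5; Gbenga 1/10; Jide 1/10; Kehinde 1/5; Ronke 1/5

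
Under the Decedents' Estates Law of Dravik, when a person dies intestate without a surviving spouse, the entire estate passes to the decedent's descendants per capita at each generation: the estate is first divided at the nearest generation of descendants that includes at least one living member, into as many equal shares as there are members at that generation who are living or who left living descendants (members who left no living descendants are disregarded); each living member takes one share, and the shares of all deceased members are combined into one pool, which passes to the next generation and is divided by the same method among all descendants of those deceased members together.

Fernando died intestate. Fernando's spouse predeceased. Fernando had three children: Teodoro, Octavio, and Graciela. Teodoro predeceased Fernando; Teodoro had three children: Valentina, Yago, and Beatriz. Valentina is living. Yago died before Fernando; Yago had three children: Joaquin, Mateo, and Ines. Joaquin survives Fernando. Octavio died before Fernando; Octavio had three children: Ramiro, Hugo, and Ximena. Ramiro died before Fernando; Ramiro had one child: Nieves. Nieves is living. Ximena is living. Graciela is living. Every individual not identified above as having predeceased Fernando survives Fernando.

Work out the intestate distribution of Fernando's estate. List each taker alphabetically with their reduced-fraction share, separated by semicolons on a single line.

There is no surviving spouse, so the entire estate passes to Fernando's descendants per capita at each generation.
At generation 1 (Teodoro, Octavio, Graciela) there are 3 shares of (1)/3 = 1/3 each.
Living: Graciela — each takes 1/3.
Deceased: Teodoro and Octavio. Their combined 2/3 is pooled and carried to generation 2.
At generation 2 (Valentina, Yago, Beatriz, Ramiro, Hugo, Ximena) there are 6 shares of (2/3)/6 = 1/9 each.
Living: Valentina, Beatriz, Hugo, and Ximena — each takes 1/9.
Deceased: Yago and Ramiro. Their combined 2/9 is pooled and carried to generation 3.
At generation 3 (Joaquin, Mateo, Ines, Nieves) there are 4 shares of (2/9)/4 = 1/18 each.
Living: Joaquin, Mateo, Ines, and Nieves — each takes 1/18.

Beatriz 1/9; Graciela 1/3; Hugo 1/9; Ines 1/18; Joaquin 1/18; Mateo 1/18; Nieves 1/18; Valentina 1/9; Ximena 1/9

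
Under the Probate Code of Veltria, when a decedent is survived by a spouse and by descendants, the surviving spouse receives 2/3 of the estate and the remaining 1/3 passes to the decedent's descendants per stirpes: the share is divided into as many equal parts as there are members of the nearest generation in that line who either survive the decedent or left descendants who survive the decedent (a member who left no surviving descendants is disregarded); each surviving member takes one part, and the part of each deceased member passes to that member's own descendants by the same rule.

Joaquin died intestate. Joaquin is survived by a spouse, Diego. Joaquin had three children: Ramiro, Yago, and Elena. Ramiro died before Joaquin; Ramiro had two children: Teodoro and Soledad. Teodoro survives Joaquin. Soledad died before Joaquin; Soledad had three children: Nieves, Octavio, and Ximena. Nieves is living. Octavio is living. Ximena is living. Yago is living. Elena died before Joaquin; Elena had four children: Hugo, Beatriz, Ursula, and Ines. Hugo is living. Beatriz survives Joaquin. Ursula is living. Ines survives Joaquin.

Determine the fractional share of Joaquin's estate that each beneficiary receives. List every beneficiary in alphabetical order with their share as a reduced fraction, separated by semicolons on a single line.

Diego, as surviving spouse, takes 2/3.
The remaining 1/3 passes to Joaquin's descendants per stirpes.
The 1/3 is divided into 3 equal shares of 1/9 among Ramiro, Yago, Elena.
Ramiro predeceased; the 1/9 allotted to Ramiro's branch passes to Ramiro's issue by representation.
The 1/9 is divided into 2 equal shares of 1/18 among Teodoro, Soledad.
Teodoro is living and takes 1/18.
Soledad predeceased; the 1/18 allotted to Soledad's branch passes to Soledad's issue by representation.
The 1/18 is divided into 3 equal shares of 1/54 among Nieves, Octavio, Ximena.
Nieves is living and takes 1/54.
Octavio is living and takes 1/54.
Ximena is living and takes 1/54.
Yago is living and takes 1/9.
Elena predeceased; the 1/9 allotted to Elena's branch passes to Elena's issue by representation.
The 1/9 is divided into 4 equal shares of 1/36 among Hugo, Beatriz, Ursula, Ines.
Hugo is living and takes 1/36.
Beatriz is living and takes 1/36.
Ursula is living and takes 1/36.
Ines is living and takes 1/36.

Beatriz 1/36; Diego 2/3; Hugo 1/36; Ines 1/36; Nieves 1/54; Octavio 1/54; Teodoro 1/18; Ursula 1/36; Ximena 1/54; Yago 1/9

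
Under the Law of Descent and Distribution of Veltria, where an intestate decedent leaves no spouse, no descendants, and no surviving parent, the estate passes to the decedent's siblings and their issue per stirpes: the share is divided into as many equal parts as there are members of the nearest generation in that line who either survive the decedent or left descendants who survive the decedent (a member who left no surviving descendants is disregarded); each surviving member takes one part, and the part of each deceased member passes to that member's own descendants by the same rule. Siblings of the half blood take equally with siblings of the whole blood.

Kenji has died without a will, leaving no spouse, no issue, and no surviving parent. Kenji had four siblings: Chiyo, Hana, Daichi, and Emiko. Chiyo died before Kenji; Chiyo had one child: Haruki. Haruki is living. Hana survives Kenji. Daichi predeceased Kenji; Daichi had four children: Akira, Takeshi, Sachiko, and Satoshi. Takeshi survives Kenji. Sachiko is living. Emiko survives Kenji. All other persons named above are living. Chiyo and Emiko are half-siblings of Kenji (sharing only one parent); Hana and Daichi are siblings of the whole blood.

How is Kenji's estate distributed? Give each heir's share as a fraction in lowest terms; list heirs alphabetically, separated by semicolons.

Akira 1/16; Emiko 1/4; Hana 1/4; Haruki 1/4; Sachiko 1/16; Satoshi 1/16; Takeshi 1/16

No spouse, descendants, or parent survives, so the estate passes to Kenji's siblings per stirpes.
Half-blood and whole-blood siblings take equally under the stated rule.
The estate is divided into 4 equal shares of 1/4 among Chiyo, Hana, Daichi, Emiko.
Chiyo predeceased; the 1/4 allotted to Chiyo's branch passes to Chiyo's issue by representation.
Haruki is the sole taker at this level and receives the full 1/4.
Hana is living and takes 1/4.
Daichi predeceased; the 1/4 allotted to Daichi's branch passes to Daichi's issue by representation.
The 1/4 is divided into 4 equal shares of 1/16 among Akira, Takeshi, Sachiko, Satoshi.
Akira is living and takes 1/16.
Takeshi is living and takes 1/16.
Sachiko is living and takes 1/16.
Satoshi is living and takes 1/16.
Emiko is living and takes 1/4.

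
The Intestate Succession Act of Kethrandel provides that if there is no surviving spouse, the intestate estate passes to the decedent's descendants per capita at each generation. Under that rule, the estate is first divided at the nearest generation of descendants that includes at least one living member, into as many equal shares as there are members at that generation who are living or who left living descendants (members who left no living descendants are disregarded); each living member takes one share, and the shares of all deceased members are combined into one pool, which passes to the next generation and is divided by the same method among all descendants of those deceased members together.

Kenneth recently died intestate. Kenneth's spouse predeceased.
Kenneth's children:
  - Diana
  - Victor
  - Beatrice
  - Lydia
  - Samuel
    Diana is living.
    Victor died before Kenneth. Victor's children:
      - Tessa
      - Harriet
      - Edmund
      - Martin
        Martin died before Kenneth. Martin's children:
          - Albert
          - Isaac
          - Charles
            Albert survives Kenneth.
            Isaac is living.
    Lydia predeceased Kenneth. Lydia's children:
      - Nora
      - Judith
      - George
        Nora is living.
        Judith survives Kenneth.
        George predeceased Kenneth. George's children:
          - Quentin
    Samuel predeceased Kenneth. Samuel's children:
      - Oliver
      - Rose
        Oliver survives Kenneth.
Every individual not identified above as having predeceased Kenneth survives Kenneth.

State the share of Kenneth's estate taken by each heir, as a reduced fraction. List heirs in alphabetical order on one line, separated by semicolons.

There is no surviving spouse, so the entire estate passes to Kenneth's descendants per capita at each generation.
At generation 1 (Diana, Victor, Beatrice, Lydia, Samuel) there are 5 shares of (1)/5 = 1/5 each.
Living: Diana and Beatrice — each takes 1/5.
Deceased: Victor, Lydia, and Samuel. Their combined 3/5 is pooled and carried to generation 2.
At generation 2 (Tessa, Harriet, Edmund, Martin, Nora, Judith, George, Oliver, Rose) there are 9 shares of (3/5)/9 = 1/15 each.
Living: Tessa, Harriet, Edmund, Nora, Judith, Oliver, and Rose — each takes 1/15.
Deceased: Martin and George. Their combined 2/15 is pooled and carried to generation 3.
At generation 3 (Albert, Isaac, Charles, Quentin) there are 4 shares of (2/15)/4 = 1/30 each.
Living: Albert, Isaac, Charles, and Quentin — each takes 1/30.

Albert 1/30; Beatrice 1/5; Charles 1/30; Diana 1/5; Edmund 1/15; Harriet 1/15; Isaac 1/30; Judith 1/15; Nora 1/15; Oliver 1/15; Quentin 1/30; Rose 1/15; Tessa 1/15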